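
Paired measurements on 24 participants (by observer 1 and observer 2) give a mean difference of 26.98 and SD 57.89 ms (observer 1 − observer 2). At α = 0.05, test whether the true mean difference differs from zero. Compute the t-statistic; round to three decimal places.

2.283

H0: μ_d = 0; H1: μ_d ≠ 0 (paired t-test on the differences, two-sided).
t = d̄/(s_d/√n) = 26.98/(57.89/√24) = 2.283
df = n − 1 = 23
Two-sided p-value ≈ 0.032
Since p ≈ 0.032 < α = 0.05, reject H0; the evidence is statistically significant.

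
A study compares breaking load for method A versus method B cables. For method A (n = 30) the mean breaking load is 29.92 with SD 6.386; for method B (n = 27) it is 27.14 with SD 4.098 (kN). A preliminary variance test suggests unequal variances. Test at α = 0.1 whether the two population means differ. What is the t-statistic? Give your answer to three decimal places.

Let group 1 = method A, group 2 = method B. H0: μ_1 = μ_2; H1: μ_1 ≠ μ_2 (Welch's two-sample t-test, two-sided).
t = (x̄_1 − x̄_2)/√(s_1²/n_1 + s_2²/n_2) = (29.92 − 27.14)/√(6.386²/30 + 4.098²/27) = 1.975
Welch–Satterthwaite df ≈ 49.95
Two-sided p-value ≈ 0.0538
Since p ≈ 0.0538 < α = 0.1, reject H0; the data support H1.

1.975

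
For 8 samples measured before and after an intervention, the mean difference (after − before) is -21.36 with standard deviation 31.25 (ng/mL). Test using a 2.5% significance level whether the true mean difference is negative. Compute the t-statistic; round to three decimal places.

H0: μ_d = 0; H1: μ_d < 0 (paired t-test on the differences, left-tailed).
t = d̄/(s_d/√n) = -21.36/(31.25/√8) = -1.933
df = n − 1 = 7
p-value = P(T ≤ -1.933) ≈ 0.047
Since p ≈ 0.047 > α = 0.025, fail to reject H0; the evidence is not statistically significant.

-1.933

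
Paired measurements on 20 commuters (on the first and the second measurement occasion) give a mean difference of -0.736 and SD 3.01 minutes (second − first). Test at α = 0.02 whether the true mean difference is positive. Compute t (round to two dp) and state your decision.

t = -1.09; fail to reject H0

H0: μ_d = 0; H1: μ_d > 0 (paired t-test on the differences, right-tailed).
t = d̄/(s_d/√n) = -0.736/(3.01/√20) = -1.09
df = n − 1 = 19
p-value = P(T ≥ -1.09) ≈ 0.856
Since p ≈ 0.856 > α = 0.02, fail to reject H0; the data do not provide sufficient evidence against H0.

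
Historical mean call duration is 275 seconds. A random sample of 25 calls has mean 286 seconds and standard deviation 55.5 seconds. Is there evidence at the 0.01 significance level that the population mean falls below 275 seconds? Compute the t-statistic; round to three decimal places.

0.991

H0: μ = 275; H1: μ < 275 (one-sample t-test, left-tailed).
t = (x̄ − μ₀)/(s/√n) = (286 − 275)/(55.5/√25) = 0.991
df = n − 1 = 24
p-value = P(T ≤ 0.991) ≈ 0.8342
Since p ≈ 0.8342 > α = 0.01, fail to reject H0; the evidence is not statistically significant.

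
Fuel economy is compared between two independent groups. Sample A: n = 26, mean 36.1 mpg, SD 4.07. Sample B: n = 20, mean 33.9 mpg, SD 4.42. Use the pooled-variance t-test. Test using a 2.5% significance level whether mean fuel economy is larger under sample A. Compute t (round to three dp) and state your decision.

t = 1.751; fail to reject H0

Let group 1 = sample A, group 2 = sample B. H0: μ_1 = μ_2; H1: μ_1 > μ_2 (two-sample pooled-variance t-test, right-tailed).
s_p² = [(26−1)·4.07² + (20−1)·4.42²]/(26+20−2) = 17.848
t = (36.1 − 33.9)/√[17.848·(1/26 + 1/20)] = 1.751
df = n₁ + n₂ − 2 = 44
p-value = P(T ≥ 1.751) ≈ 0.0435
Since p ≈ 0.0435 > α = 0.025, fail to reject H0; the data do not provide sufficient evidence against H0.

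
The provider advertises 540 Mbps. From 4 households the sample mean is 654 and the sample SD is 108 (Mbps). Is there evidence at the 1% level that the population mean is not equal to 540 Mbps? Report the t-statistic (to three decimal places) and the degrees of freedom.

H0: μ = 540; H1: μ ≠ 540 (one-sample t-test, two-sided).
t = (x̄ − μ₀)/(s/√n) = (654 − 540)/(108/√4) = 2.111
df = n − 1 = 3
Two-sided p-value ≈ 0.1252
Since p ≈ 0.1252 > α = 0.01, fail to reject H0; the data do not provide sufficient evidence against H0.

t = 2.111, df = 3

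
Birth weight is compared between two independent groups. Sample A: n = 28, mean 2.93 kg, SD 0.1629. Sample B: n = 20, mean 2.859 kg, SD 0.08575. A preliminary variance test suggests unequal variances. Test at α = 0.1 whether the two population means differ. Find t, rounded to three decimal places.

Let group 1 = sample A, group 2 = sample B. H0: μ_1 = μ_2; H1: μ_1 ≠ μ_2 (Welch's two-sample t-test, two-sided).
t = (x̄_1 − x̄_2)/√(s_1²/n_1 + s_2²/n_2) = (2.93 − 2.859)/√(0.1629²/28 + 0.08575²/20) = 1.958
Welch–Satterthwaite df ≈ 42.85
Two-sided p-value ≈ 0.057
Since p ≈ 0.057 < α = 0.1, reject H0; the data support H1.

1.958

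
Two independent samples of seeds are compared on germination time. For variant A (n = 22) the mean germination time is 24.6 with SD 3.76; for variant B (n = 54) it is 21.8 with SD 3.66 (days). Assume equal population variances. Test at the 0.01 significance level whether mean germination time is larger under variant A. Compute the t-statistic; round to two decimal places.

3.00

Let group 1 = variant A, group 2 = variant B. H0: μ_1 = μ_2; H1: μ_1 > μ_2 (two-sample pooled-variance t-test, right-tailed).
s_p² = [(22−1)·3.76² + (54−1)·3.66²]/(22+54−2) = 13.6062
t = (24.6 − 21.8)/√[13.6062·(1/22 + 1/54)] = 3.00
df = n₁ + n₂ − 2 = 74
p-value = P(T ≥ 3.00) ≈ 0.002
Since p ≈ 0.002 < α = 0.01, reject H0; the data support H1.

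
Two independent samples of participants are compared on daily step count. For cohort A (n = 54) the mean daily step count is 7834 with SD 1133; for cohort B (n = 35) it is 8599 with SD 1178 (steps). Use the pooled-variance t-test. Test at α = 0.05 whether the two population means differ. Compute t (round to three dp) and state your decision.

t = -3.063; reject H0

Let group 1 = cohort A, group 2 = cohort B. H0: μ_1 = μ_2; H1: μ_1 ≠ μ_2 (two-sample pooled-variance t-test, two-sided).
s_p² = [(54−1)·1133² + (35−1)·1178²]/(54+35−2) = 1324330
t = (7834 − 8599)/√[1324330·(1/54 + 1/35)] = -3.063
df = n₁ + n₂ − 2 = 87
Two-sided p-value ≈ 0.003
Since p ≈ 0.003 < α = 0.05, reject H0; the evidence is statistically significant.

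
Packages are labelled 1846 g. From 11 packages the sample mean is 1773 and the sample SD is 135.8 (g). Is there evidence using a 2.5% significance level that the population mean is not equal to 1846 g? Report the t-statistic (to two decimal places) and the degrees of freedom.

t = -1.78, df = 10

H0: μ = 1846; H1: μ ≠ 1846 (one-sample t-test, two-sided).
t = (x̄ − μ₀)/(s/√n) = (1773 − 1846)/(135.8/√11) = -1.78
df = n − 1 = 10
Two-sided p-value ≈ 0.105
Since p ≈ 0.105 > α = 0.025, fail to reject H0; the data do not provide sufficient evidence against H0.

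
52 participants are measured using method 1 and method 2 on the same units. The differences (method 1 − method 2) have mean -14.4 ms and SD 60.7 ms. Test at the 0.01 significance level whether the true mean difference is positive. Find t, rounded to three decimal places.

H0: μ_d = 0; H1: μ_d > 0 (paired t-test on the differences, right-tailed).
t = d̄/(s_d/√n) = -14.4/(60.7/√52) = -1.711
df = n − 1 = 51
p-value = P(T ≥ -1.711) ≈ 0.953
Since p ≈ 0.953 > α = 0.01, fail to reject H0; the evidence is not statistically significant.

-1.711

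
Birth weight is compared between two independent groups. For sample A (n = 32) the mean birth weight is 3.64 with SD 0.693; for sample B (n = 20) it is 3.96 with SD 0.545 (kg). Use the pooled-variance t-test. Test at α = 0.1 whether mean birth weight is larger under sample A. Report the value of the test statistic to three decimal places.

Let group 1 = sample A, group 2 = sample B. H0: μ_1 = μ_2; H1: μ_1 > μ_2 (two-sample pooled-variance t-test, right-tailed).
s_p² = [(32−1)·0.693² + (20−1)·0.545²]/(32+20−2) = 0.410624
t = (3.64 − 3.96)/√[0.410624·(1/32 + 1/20)] = -1.752
df = n₁ + n₂ − 2 = 50
p-value = P(T ≥ -1.752) ≈ 0.9570
Since p ≈ 0.9570 > α = 0.1, fail to reject H0; the data do not provide sufficient evidence against H0.

-1.752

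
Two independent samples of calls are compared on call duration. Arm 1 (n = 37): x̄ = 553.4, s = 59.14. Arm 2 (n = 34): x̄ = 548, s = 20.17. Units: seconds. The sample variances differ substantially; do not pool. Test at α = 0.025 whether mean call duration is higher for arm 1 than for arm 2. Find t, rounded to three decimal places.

0.523

Let group 1 = arm 1, group 2 = arm 2. H0: μ_1 = μ_2; H1: μ_1 > μ_2 (Welch's two-sample t-test, right-tailed).
t = (x̄_1 − x̄_2)/√(s_1²/n_1 + s_2²/n_2) = (553.4 − 548)/√(59.14²/37 + 20.17²/34) = 0.523
Welch–Satterthwaite df ≈ 44.91
p-value = P(T ≥ 0.523) ≈ 0.302
Since p ≈ 0.302 > α = 0.025, fail to reject H0; the evidence is not statistically significant.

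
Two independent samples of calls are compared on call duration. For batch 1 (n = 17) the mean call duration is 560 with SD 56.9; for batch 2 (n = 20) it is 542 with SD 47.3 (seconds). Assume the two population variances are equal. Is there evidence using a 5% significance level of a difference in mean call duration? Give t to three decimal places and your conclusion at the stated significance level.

t = 1.051; fail to reject H0

Let group 1 = batch 1, group 2 = batch 2. H0: μ_1 = μ_2; H1: μ_1 ≠ μ_2 (two-sample pooled-variance t-test, two-sided).
s_p² = [(17−1)·56.9² + (20−1)·47.3²]/(17+20−2) = 2694.58
t = (560 − 542)/√[2694.58·(1/17 + 1/20)] = 1.051
df = n₁ + n₂ − 2 = 35
Two-sided p-value ≈ 0.3004
Since p ≈ 0.3004 > α = 0.05, fail to reject H0; the evidence is not statistically significant.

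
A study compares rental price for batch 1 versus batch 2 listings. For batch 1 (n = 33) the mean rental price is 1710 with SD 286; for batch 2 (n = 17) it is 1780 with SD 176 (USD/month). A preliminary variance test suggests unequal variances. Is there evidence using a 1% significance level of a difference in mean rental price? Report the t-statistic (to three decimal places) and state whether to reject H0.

Let group 1 = batch 1, group 2 = batch 2. H0: μ_1 = μ_2; H1: μ_1 ≠ μ_2 (Welch's two-sample t-test, two-sided).
t = (x̄_1 − x̄_2)/√(s_1²/n_1 + s_2²/n_2) = (1710 − 1780)/√(286²/33 + 176²/17) = -1.067
Welch–Satterthwaite df ≈ 46.30
Two-sided p-value ≈ 0.291
Since p ≈ 0.291 > α = 0.01, fail to reject H0; the data do not provide sufficient evidence against H0.

t = -1.067; fail to reject H0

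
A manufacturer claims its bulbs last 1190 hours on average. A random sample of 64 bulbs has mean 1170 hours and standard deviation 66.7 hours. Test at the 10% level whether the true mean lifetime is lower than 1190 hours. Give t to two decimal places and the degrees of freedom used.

t = -2.40, df = 63

H0: μ = 1190; H1: μ < 1190 (one-sample t-test, left-tailed).
t = (x̄ − μ₀)/(s/√n) = (1170 − 1190)/(66.7/√64) = -2.40
df = n − 1 = 63
p-value = P(T ≤ -2.40) ≈ 0.0097
Since p ≈ 0.0097 < α = 0.1, reject H0; the data support H1.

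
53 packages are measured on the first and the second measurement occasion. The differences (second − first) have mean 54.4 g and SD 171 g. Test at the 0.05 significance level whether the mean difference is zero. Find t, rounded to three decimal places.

H0: μ_d = 0; H1: μ_d ≠ 0 (paired t-test on the differences, two-sided).
t = d̄/(s_d/√n) = 54.4/(171/√53) = 2.316
df = n − 1 = 52
Two-sided p-value ≈ 0.025
Since p ≈ 0.025 < α = 0.05, reject H0; the data support H1.

2.316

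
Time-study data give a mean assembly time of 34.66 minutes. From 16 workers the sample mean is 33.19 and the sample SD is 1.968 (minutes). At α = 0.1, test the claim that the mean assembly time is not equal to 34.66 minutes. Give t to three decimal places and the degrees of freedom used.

H0: μ = 34.66; H1: μ ≠ 34.66 (one-sample t-test, two-sided).
t = (x̄ − μ₀)/(s/√n) = (33.19 − 34.66)/(1.968/√16) = -2.988
df = n − 1 = 15
Two-sided p-value ≈ 0.0092
Since p ≈ 0.0092 < α = 0.1, reject H0; the evidence is statistically significant.

t = -2.988, df = 15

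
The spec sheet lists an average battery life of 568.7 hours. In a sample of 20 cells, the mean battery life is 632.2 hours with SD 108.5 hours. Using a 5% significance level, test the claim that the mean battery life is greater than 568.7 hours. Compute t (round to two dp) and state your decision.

t = 2.62; reject H0

H0: μ = 568.7; H1: μ > 568.7 (one-sample t-test, right-tailed).
t = (x̄ − μ₀)/(s/√n) = (632.2 − 568.7)/(108.5/√20) = 2.62
df = n − 1 = 19
p-value = P(T ≥ 2.62) ≈ 0.008
Since p ≈ 0.008 < α = 0.05, reject H0; the data support H1.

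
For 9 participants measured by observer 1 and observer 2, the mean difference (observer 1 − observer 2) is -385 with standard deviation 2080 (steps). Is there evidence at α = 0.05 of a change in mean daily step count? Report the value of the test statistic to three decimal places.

H0: μ_d = 0; H1: μ_d ≠ 0 (paired t-test on the differences, two-sided).
t = d̄/(s_d/√n) = -385/(2080/√9) = -0.555
df = n − 1 = 8
Two-sided p-value ≈ 0.594
Since p ≈ 0.594 > α = 0.05, fail to reject H0; the evidence is not statistically significant.

-0.555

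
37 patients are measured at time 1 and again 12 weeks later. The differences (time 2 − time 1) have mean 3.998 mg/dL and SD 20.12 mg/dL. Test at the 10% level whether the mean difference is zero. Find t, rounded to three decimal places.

1.209

H0: μ_d = 0; H1: μ_d ≠ 0 (paired t-test on the differences, two-sided).
t = d̄/(s_d/√n) = 3.998/(20.12/√37) = 1.209
df = n − 1 = 36
Two-sided p-value ≈ 0.2347
Since p ≈ 0.2347 > α = 0.1, fail to reject H0; the data do not provide sufficient evidence against H0.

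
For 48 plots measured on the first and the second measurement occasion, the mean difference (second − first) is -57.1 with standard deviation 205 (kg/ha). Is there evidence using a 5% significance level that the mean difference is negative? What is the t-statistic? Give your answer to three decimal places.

H0: μ_d = 0; H1: μ_d < 0 (paired t-test on the differences, left-tailed).
t = d̄/(s_d/√n) = -57.1/(205/√48) = -1.930
df = n − 1 = 47
p-value = P(T ≤ -1.930) ≈ 0.0298
Since p ≈ 0.0298 < α = 0.05, reject H0; the data support H1.

-1.930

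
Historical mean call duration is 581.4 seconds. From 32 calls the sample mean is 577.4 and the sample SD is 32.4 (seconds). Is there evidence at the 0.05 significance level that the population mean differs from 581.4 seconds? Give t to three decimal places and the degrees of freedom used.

H0: μ = 581.4; H1: μ ≠ 581.4 (one-sample t-test, two-sided).
t = (x̄ − μ₀)/(s/√n) = (577.4 − 581.4)/(32.4/√32) = -0.698
df = n − 1 = 31
Two-sided p-value ≈ 0.4901
Since p ≈ 0.4901 > α = 0.05, fail to reject H0; the evidence is not statistically significant.

t = -0.698, df = 31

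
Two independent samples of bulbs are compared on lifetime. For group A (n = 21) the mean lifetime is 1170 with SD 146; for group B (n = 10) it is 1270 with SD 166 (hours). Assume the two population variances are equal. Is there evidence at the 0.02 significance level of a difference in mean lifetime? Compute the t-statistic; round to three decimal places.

Let group 1 = group A, group 2 = group B. H0: μ_1 = μ_2; H1: μ_1 ≠ μ_2 (two-sample pooled-variance t-test, two-sided).
s_p² = [(21−1)·146² + (10−1)·166²]/(21+10−2) = 23252.6
t = (1170 − 1270)/√[23252.6·(1/21 + 1/10)] = -1.707
df = n₁ + n₂ − 2 = 29
Two-sided p-value ≈ 0.099
Since p ≈ 0.099 > α = 0.02, fail to reject H0; the evidence is not statistically significant.

-1.707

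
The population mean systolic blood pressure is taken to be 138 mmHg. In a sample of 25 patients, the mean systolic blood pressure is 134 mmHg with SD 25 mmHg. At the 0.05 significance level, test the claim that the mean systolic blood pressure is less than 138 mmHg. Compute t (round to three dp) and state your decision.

H0: μ = 138; H1: μ < 138 (one-sample t-test, left-tailed).
t = (x̄ − μ₀)/(s/√n) = (134 − 138)/(25/√25) = -0.800
df = n − 1 = 24
p-value = P(T ≤ -0.800) ≈ 0.2158
Since p ≈ 0.2158 > α = 0.05, fail to reject H0; the evidence is not statistically significant.

t = -0.800; fail to reject H0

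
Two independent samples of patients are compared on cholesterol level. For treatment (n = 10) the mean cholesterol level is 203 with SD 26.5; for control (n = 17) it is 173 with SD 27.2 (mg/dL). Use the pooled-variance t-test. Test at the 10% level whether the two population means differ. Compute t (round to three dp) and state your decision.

t = 2.793; reject H0

Let group 1 = treatment, group 2 = control. H0: μ_1 = μ_2; H1: μ_1 ≠ μ_2 (two-sample pooled-variance t-test, two-sided).
s_p² = [(10−1)·26.5² + (17−1)·27.2²]/(10+17−2) = 726.308
t = (203 − 173)/√[726.308·(1/10 + 1/17)] = 2.793
df = n₁ + n₂ − 2 = 25
Two-sided p-value ≈ 0.010
Since p ≈ 0.010 < α = 0.1, reject H0; the data support H1.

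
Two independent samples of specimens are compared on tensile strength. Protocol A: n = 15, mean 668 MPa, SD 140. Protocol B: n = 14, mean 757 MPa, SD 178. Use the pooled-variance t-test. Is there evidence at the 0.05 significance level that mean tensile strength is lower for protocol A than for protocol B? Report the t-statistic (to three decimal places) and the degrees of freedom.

Let group 1 = protocol A, group 2 = protocol B. H0: μ_1 = μ_2; H1: μ_1 < μ_2 (two-sample pooled-variance t-test, left-tailed).
s_p² = [(15−1)·140² + (14−1)·178²]/(15+14−2) = 25418.2
t = (668 − 757)/√[25418.2·(1/15 + 1/14)] = -1.502
df = n₁ + n₂ − 2 = 27
p-value = P(T ≤ -1.502) ≈ 0.0723
Since p ≈ 0.0723 > α = 0.05, fail to reject H0; the data do not provide sufficient evidence against H0.

t = -1.502, df = 27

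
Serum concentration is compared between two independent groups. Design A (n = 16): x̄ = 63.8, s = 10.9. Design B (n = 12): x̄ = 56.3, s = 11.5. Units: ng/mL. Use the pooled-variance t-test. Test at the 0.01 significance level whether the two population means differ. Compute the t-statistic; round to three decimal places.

Let group 1 = design A, group 2 = design B. H0: μ_1 = μ_2; H1: μ_1 ≠ μ_2 (two-sample pooled-variance t-test, two-sided).
s_p² = [(16−1)·10.9² + (12−1)·11.5²]/(16+12−2) = 124.496
t = (63.8 − 56.3)/√[124.496·(1/16 + 1/12)] = 1.760
df = n₁ + n₂ − 2 = 26
Two-sided p-value ≈ 0.090
Since p ≈ 0.090 > α = 0.01, fail to reject H0; the evidence is not statistically significant.

1.760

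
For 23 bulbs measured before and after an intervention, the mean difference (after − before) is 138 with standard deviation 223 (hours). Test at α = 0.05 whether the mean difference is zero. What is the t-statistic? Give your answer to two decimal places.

H0: μ_d = 0; H1: μ_d ≠ 0 (paired t-test on the differences, two-sided).
t = d̄/(s_d/√n) = 138/(223/√23) = 2.97
df = n − 1 = 22
Two-sided p-value ≈ 0.0071
Since p ≈ 0.0071 < α = 0.05, reject H0; the evidence is statistically significant.

2.97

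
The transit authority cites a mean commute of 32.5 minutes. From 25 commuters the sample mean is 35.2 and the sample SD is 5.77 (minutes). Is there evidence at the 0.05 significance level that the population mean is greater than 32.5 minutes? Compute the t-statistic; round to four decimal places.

2.3397

H0: μ = 32.5; H1: μ > 32.5 (one-sample t-test, right-tailed).
t = (x̄ − μ₀)/(s/√n) = (35.2 − 32.5)/(5.77/√25) = 2.3397
df = n − 1 = 24
p-value = P(T ≥ 2.3397) ≈ 0.014
Since p ≈ 0.014 < α = 0.05, reject H0; the data support H1.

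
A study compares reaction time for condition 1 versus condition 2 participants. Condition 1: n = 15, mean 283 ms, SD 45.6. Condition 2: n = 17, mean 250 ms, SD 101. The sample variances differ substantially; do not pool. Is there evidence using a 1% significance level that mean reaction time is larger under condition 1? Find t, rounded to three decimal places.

Let group 1 = condition 1, group 2 = condition 2. H0: μ_1 = μ_2; H1: μ_1 > μ_2 (Welch's two-sample t-test, right-tailed).
t = (x̄_1 − x̄_2)/√(s_1²/n_1 + s_2²/n_2) = (283 − 250)/√(45.6²/15 + 101²/17) = 1.214
Welch–Satterthwaite df ≈ 22.85
p-value = P(T ≥ 1.214) ≈ 0.1185
Since p ≈ 0.1185 > α = 0.01, fail to reject H0; the data do not provide sufficient evidence against H0.

1.214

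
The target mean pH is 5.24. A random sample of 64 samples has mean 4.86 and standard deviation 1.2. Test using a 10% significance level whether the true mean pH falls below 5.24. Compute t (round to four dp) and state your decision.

H0: μ = 5.24; H1: μ < 5.24 (one-sample t-test, left-tailed).
t = (x̄ − μ₀)/(s/√n) = (4.86 − 5.24)/(1.2/√64) = -2.5333
df = n − 1 = 63
p-value = P(T ≤ -2.5333) ≈ 0.007
Since p ≈ 0.007 < α = 0.1, reject H0; the evidence is statistically significant.

t = -2.5333; reject H0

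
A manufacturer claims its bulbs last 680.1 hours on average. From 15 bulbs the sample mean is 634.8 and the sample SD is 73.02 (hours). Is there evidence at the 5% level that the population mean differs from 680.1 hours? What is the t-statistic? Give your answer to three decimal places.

-2.403

H0: μ = 680.1; H1: μ ≠ 680.1 (one-sample t-test, two-sided).
t = (x̄ − μ₀)/(s/√n) = (634.8 − 680.1)/(73.02/√15) = -2.403
df = n − 1 = 14
Two-sided p-value ≈ 0.0307
Since p ≈ 0.0307 < α = 0.05, reject H0; the evidence is statistically significant.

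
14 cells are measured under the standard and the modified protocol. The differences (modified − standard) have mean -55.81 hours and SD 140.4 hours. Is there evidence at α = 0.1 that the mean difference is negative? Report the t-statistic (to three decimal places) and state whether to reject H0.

t = -1.487; reject H0

H0: μ_d = 0; H1: μ_d < 0 (paired t-test on the differences, left-tailed).
t = d̄/(s_d/√n) = -55.81/(140.4/√14) = -1.487
df = n − 1 = 13
p-value = P(T ≤ -1.487) ≈ 0.080
Since p ≈ 0.080 < α = 0.1, reject H0; the evidence is statistically significant.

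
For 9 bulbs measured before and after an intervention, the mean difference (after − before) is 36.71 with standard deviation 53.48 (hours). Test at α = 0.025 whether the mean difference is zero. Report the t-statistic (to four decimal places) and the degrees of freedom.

t = 2.0593, df = 8

H0: μ_d = 0; H1: μ_d ≠ 0 (paired t-test on the differences, two-sided).
t = d̄/(s_d/√n) = 36.71/(53.48/√9) = 2.0593
df = n − 1 = 8
Two-sided p-value ≈ 0.0734
Since p ≈ 0.0734 > α = 0.025, fail to reject H0; the evidence is not statistically significant.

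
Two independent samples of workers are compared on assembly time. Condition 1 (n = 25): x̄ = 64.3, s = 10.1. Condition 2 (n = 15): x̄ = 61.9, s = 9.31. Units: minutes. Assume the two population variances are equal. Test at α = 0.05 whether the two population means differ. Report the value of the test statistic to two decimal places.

0.75

Let group 1 = condition 1, group 2 = condition 2. H0: μ_1 = μ_2; H1: μ_1 ≠ μ_2 (two-sample pooled-variance t-test, two-sided).
s_p² = [(25−1)·10.1² + (15−1)·9.31²]/(25+15−2) = 96.3607
t = (64.3 − 61.9)/√[96.3607·(1/25 + 1/15)] = 0.75
df = n₁ + n₂ − 2 = 38
Two-sided p-value ≈ 0.4587
Since p ≈ 0.4587 > α = 0.05, fail to reject H0; the data do not provide sufficient evidence against H0.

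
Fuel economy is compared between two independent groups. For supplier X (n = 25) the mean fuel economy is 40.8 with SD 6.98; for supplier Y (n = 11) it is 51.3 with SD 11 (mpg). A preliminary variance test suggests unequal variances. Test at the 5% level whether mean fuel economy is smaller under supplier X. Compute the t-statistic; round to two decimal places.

Let group 1 = supplier X, group 2 = supplier Y. H0: μ_1 = μ_2; H1: μ_1 < μ_2 (Welch's two-sample t-test, left-tailed).
t = (x̄_1 − x̄_2)/√(s_1²/n_1 + s_2²/n_2) = (40.8 − 51.3)/√(6.98²/25 + 11²/11) = -2.92
Welch–Satterthwaite df ≈ 13.68
p-value = P(T ≤ -2.92) ≈ 0.0057
Since p ≈ 0.0057 < α = 0.05, reject H0; the evidence is statistically significant.

-2.92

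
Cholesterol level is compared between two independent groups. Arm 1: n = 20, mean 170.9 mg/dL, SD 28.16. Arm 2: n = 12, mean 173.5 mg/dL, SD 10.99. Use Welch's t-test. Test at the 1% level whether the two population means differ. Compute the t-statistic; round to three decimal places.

-0.369

Let group 1 = arm 1, group 2 = arm 2. H0: μ_1 = μ_2; H1: μ_1 ≠ μ_2 (Welch's two-sample t-test, two-sided).
t = (x̄_1 − x̄_2)/√(s_1²/n_1 + s_2²/n_2) = (170.9 − 173.5)/√(28.16²/20 + 10.99²/12) = -0.369
Welch–Satterthwaite df ≈ 26.88
Two-sided p-value ≈ 0.7152
Since p ≈ 0.7152 > α = 0.01, fail to reject H0; the evidence is not statistically significant.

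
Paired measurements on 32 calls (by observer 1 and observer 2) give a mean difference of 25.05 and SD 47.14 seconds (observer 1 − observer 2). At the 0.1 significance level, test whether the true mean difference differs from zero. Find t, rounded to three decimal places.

3.006

H0: μ_d = 0; H1: μ_d ≠ 0 (paired t-test on the differences, two-sided).
t = d̄/(s_d/√n) = 25.05/(47.14/√32) = 3.006
df = n − 1 = 31
Two-sided p-value ≈ 0.005
Since p ≈ 0.005 < α = 0.1, reject H0; the data support H1.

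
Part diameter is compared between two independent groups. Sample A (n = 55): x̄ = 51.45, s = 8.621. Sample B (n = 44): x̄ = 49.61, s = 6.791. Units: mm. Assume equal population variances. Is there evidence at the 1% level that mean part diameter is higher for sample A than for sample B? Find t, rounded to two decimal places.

1.16

Let group 1 = sample A, group 2 = sample B. H0: μ_1 = μ_2; H1: μ_1 > μ_2 (two-sample pooled-variance t-test, right-tailed).
s_p² = [(55−1)·8.621² + (44−1)·6.791²]/(55+44−2) = 61.8189
t = (51.45 − 49.61)/√[61.8189·(1/55 + 1/44)] = 1.16
df = n₁ + n₂ − 2 = 97
p-value = P(T ≥ 1.16) ≈ 0.125
Since p ≈ 0.125 > α = 0.01, fail to reject H0; the data do not provide sufficient evidence against H0.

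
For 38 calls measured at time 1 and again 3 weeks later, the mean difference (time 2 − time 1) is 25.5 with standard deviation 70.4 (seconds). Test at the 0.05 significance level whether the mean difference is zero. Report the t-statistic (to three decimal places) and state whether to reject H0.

H0: μ_d = 0; H1: μ_d ≠ 0 (paired t-test on the differences, two-sided).
t = d̄/(s_d/√n) = 25.5/(70.4/√38) = 2.233
df = n − 1 = 37
Two-sided p-value ≈ 0.032
Since p ≈ 0.032 < α = 0.05, reject H0; the evidence is statistically significant.

t = 2.233; reject H0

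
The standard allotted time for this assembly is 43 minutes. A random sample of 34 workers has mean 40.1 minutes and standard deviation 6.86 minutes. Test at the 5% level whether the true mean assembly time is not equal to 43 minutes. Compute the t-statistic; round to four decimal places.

-2.4650

H0: μ = 43; H1: μ ≠ 43 (one-sample t-test, two-sided).
t = (x̄ − μ₀)/(s/√n) = (40.1 − 43)/(6.86/√34) = -2.4650
df = n − 1 = 33
Two-sided p-value ≈ 0.019
Since p ≈ 0.019 < α = 0.05, reject H0; the evidence is statistically significant.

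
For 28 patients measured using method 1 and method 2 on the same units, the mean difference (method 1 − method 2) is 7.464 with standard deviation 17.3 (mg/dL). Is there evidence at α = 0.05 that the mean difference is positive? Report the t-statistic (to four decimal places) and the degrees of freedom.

t = 2.2830, df = 27

H0: μ_d = 0; H1: μ_d > 0 (paired t-test on the differences, right-tailed).
t = d̄/(s_d/√n) = 7.464/(17.3/√28) = 2.2830
df = n − 1 = 27
p-value = P(T ≥ 2.2830) ≈ 0.015
Since p ≈ 0.015 < α = 0.05, reject H0; the data support H1.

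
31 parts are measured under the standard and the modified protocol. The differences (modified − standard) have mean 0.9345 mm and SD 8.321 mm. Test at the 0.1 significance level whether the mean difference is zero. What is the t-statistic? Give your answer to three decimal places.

H0: μ_d = 0; H1: μ_d ≠ 0 (paired t-test on the differences, two-sided).
t = d̄/(s_d/√n) = 0.9345/(8.321/√31) = 0.625
df = n − 1 = 30
Two-sided p-value ≈ 0.537
Since p ≈ 0.537 > α = 0.1, fail to reject H0; the evidence is not statistically significant.

0.625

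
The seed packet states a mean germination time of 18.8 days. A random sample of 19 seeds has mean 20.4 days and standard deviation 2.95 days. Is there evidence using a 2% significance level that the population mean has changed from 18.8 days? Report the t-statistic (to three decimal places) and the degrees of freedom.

H0: μ = 18.8; H1: μ ≠ 18.8 (one-sample t-test, two-sided).
t = (x̄ − μ₀)/(s/√n) = (20.4 − 18.8)/(2.95/√19) = 2.364
df = n − 1 = 18
Two-sided p-value ≈ 0.030
Since p ≈ 0.030 > α = 0.02, fail to reject H0; the evidence is not statistically significant.

t = 2.364, df = 18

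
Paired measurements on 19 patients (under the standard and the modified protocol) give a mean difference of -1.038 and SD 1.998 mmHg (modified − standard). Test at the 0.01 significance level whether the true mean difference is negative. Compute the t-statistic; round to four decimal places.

-2.2645

H0: μ_d = 0; H1: μ_d < 0 (paired t-test on the differences, left-tailed).
t = d̄/(s_d/√n) = -1.038/(1.998/√19) = -2.2645
df = n − 1 = 18
p-value = P(T ≤ -2.2645) ≈ 0.0181
Since p ≈ 0.0181 > α = 0.01, fail to reject H0; the data do not provide sufficient evidence against H0.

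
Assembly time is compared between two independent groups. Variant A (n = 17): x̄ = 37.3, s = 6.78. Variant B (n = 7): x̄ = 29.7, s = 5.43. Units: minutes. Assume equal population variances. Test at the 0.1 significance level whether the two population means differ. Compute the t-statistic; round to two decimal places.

2.63

Let group 1 = variant A, group 2 = variant B. H0: μ_1 = μ_2; H1: μ_1 ≠ μ_2 (two-sample pooled-variance t-test, two-sided).
s_p² = [(17−1)·6.78² + (7−1)·5.43²]/(17+7−2) = 41.4729
t = (37.3 − 29.7)/√[41.4729·(1/17 + 1/7)] = 2.63
df = n₁ + n₂ − 2 = 22
Two-sided p-value ≈ 0.0154
Since p ≈ 0.0154 < α = 0.1, reject H0; the data support H1.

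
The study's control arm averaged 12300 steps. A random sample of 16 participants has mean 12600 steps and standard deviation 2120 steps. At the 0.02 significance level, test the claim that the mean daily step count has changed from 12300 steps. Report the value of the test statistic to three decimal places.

H0: μ = 12300; H1: μ ≠ 12300 (one-sample t-test, two-sided).
t = (x̄ − μ₀)/(s/√n) = (12600 − 12300)/(2120/√16) = 0.566
df = n − 1 = 15
Two-sided p-value ≈ 0.580
Since p ≈ 0.580 > α = 0.02, fail to reject H0; the evidence is not statistically significant.

0.566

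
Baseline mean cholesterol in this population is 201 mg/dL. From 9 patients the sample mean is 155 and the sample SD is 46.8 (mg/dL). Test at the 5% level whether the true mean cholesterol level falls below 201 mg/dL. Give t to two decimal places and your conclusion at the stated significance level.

t = -2.95; reject H0

H0: μ = 201; H1: μ < 201 (one-sample t-test, left-tailed).
t = (x̄ − μ₀)/(s/√n) = (155 − 201)/(46.8/√9) = -2.95
df = n − 1 = 8
p-value = P(T ≤ -2.95) ≈ 0.0092
Since p ≈ 0.0092 < α = 0.05, reject H0; the evidence is statistically significant.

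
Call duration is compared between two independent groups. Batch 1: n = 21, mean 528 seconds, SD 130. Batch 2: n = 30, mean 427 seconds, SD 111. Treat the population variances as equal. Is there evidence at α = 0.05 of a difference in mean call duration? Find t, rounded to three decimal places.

2.980

Let group 1 = batch 1, group 2 = batch 2. H0: μ_1 = μ_2; H1: μ_1 ≠ μ_2 (two-sample pooled-variance t-test, two-sided).
s_p² = [(21−1)·130² + (30−1)·111²]/(21+30−2) = 14190
t = (528 − 427)/√[14190·(1/21 + 1/30)] = 2.980
df = n₁ + n₂ − 2 = 49
Two-sided p-value ≈ 0.004
Since p ≈ 0.004 < α = 0.05, reject H0; the evidence is statistically significant.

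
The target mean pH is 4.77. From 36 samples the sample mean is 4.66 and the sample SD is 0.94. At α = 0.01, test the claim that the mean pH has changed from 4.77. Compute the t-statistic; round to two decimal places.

-0.70

H0: μ = 4.77; H1: μ ≠ 4.77 (one-sample t-test, two-sided).
t = (x̄ − μ₀)/(s/√n) = (4.66 − 4.77)/(0.94/√36) = -0.70
df = n − 1 = 35
Two-sided p-value ≈ 0.4872
Since p ≈ 0.4872 > α = 0.01, fail to reject H0; the data do not provide sufficient evidence against H0.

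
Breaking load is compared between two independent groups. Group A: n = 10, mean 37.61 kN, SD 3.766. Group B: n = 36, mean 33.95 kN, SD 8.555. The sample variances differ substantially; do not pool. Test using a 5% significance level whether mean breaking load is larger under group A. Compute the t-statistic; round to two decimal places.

Let group 1 = group A, group 2 = group B. H0: μ_1 = μ_2; H1: μ_1 > μ_2 (Welch's two-sample t-test, right-tailed).
t = (x̄_1 − x̄_2)/√(s_1²/n_1 + s_2²/n_2) = (37.61 − 33.95)/√(3.766²/10 + 8.555²/36) = 1.97
Welch–Satterthwaite df ≈ 34.87
p-value = P(T ≥ 1.97) ≈ 0.028
Since p ≈ 0.028 < α = 0.05, reject H0; the evidence is statistically significant.

1.97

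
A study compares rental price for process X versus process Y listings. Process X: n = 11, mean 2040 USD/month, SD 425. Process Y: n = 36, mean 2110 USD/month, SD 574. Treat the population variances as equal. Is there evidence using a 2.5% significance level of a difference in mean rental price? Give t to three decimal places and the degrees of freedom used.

Let group 1 = process X, group 2 = process Y. H0: μ_1 = μ_2; H1: μ_1 ≠ μ_2 (two-sample pooled-variance t-test, two-sided).
s_p² = [(11−1)·425² + (36−1)·574²]/(11+36−2) = 296398
t = (2040 − 2110)/√[296398·(1/11 + 1/36)] = -0.373
df = n₁ + n₂ − 2 = 45
Two-sided p-value ≈ 0.7107
Since p ≈ 0.7107 > α = 0.025, fail to reject H0; the evidence is not statistically significant.

t = -0.373, df = 45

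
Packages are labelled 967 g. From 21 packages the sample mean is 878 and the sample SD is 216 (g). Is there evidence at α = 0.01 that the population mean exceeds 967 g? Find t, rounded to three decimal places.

-1.888

H0: μ = 967; H1: μ > 967 (one-sample t-test, right-tailed).
t = (x̄ − μ₀)/(s/√n) = (878 − 967)/(216/√21) = -1.888
df = n − 1 = 20
p-value = P(T ≥ -1.888) ≈ 0.963
Since p ≈ 0.963 > α = 0.01, fail to reject H0; the data do not provide sufficient evidence against H0.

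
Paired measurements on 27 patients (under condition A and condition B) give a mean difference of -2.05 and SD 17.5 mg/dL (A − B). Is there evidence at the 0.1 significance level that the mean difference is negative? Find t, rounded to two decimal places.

-0.61

H0: μ_d = 0; H1: μ_d < 0 (paired t-test on the differences, left-tailed).
t = d̄/(s_d/√n) = -2.05/(17.5/√27) = -0.61
df = n − 1 = 26
p-value = P(T ≤ -0.61) ≈ 0.274
Since p ≈ 0.274 > α = 0.1, fail to reject H0; the data do not provide sufficient evidence against H0.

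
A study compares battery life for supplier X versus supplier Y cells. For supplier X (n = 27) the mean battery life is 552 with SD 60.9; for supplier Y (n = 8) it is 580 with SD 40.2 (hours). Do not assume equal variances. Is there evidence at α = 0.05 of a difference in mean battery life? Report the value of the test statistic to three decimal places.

-1.520

Let group 1 = supplier X, group 2 = supplier Y. H0: μ_1 = μ_2; H1: μ_1 ≠ μ_2 (Welch's two-sample t-test, two-sided).
t = (x̄_1 − x̄_2)/√(s_1²/n_1 + s_2²/n_2) = (552 − 580)/√(60.9²/27 + 40.2²/8) = -1.520
Welch–Satterthwaite df ≈ 17.57
Two-sided p-value ≈ 0.1463
Since p ≈ 0.1463 > α = 0.05, fail to reject H0; the evidence is not statistically significant.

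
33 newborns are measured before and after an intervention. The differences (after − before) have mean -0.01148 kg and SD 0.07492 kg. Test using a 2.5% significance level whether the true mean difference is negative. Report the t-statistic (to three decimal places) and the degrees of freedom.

t = -0.880, df = 32

H0: μ_d = 0; H1: μ_d < 0 (paired t-test on the differences, left-tailed).
t = d̄/(s_d/√n) = -0.01148/(0.07492/√33) = -0.880
df = n − 1 = 32
p-value = P(T ≤ -0.880) ≈ 0.193
Since p ≈ 0.193 > α = 0.025, fail to reject H0; the evidence is not statistically significant.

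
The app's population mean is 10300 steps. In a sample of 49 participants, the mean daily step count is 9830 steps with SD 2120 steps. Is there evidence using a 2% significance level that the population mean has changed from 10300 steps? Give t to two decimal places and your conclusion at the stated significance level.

t = -1.55; fail to reject H0

H0: μ = 10300; H1: μ ≠ 10300 (one-sample t-test, two-sided).
t = (x̄ − μ₀)/(s/√n) = (9830 − 10300)/(2120/√49) = -1.55
df = n − 1 = 48
Two-sided p-value ≈ 0.1273
Since p ≈ 0.1273 > α = 0.02, fail to reject H0; the data do not provide sufficient evidence against H0.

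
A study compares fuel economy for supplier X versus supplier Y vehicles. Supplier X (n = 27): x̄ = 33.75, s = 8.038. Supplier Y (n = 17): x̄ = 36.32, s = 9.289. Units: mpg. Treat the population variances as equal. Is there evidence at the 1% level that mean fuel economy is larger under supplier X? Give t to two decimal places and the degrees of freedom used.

Let group 1 = supplier X, group 2 = supplier Y. H0: μ_1 = μ_2; H1: μ_1 > μ_2 (two-sample pooled-variance t-test, right-tailed).
s_p² = [(27−1)·8.038² + (17−1)·9.289²]/(27+17−2) = 72.867
t = (33.75 − 36.32)/√[72.867·(1/27 + 1/17)] = -0.97
df = n₁ + n₂ − 2 = 42
p-value = P(T ≥ -0.97) ≈ 0.8318
Since p ≈ 0.8318 > α = 0.01, fail to reject H0; the evidence is not statistically significant.

t = -0.97, df = 42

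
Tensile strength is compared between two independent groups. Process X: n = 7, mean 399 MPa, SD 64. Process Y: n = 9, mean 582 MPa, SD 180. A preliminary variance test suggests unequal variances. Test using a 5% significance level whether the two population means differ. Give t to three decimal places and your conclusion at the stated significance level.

Let group 1 = process X, group 2 = process Y. H0: μ_1 = μ_2; H1: μ_1 ≠ μ_2 (Welch's two-sample t-test, two-sided).
t = (x̄_1 − x̄_2)/√(s_1²/n_1 + s_2²/n_2) = (399 − 582)/√(64²/7 + 180²/9) = -2.829
Welch–Satterthwaite df ≈ 10.44
Two-sided p-value ≈ 0.017
Since p ≈ 0.017 < α = 0.05, reject H0; the data support H1.

t = -2.829; reject H0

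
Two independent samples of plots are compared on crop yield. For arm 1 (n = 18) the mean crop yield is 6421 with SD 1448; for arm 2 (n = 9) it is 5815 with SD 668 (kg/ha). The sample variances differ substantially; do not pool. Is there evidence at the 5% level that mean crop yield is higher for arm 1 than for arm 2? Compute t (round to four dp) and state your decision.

Let group 1 = arm 1, group 2 = arm 2. H0: μ_1 = μ_2; H1: μ_1 > μ_2 (Welch's two-sample t-test, right-tailed).
t = (x̄_1 − x̄_2)/√(s_1²/n_1 + s_2²/n_2) = (6421 − 5815)/√(1448²/18 + 668²/9) = 1.4871
Welch–Satterthwaite df ≈ 24.95
p-value = P(T ≥ 1.4871) ≈ 0.075
Since p ≈ 0.075 > α = 0.05, fail to reject H0; the data do not provide sufficient evidence against H0.

t = 1.4871; fail to reject H0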